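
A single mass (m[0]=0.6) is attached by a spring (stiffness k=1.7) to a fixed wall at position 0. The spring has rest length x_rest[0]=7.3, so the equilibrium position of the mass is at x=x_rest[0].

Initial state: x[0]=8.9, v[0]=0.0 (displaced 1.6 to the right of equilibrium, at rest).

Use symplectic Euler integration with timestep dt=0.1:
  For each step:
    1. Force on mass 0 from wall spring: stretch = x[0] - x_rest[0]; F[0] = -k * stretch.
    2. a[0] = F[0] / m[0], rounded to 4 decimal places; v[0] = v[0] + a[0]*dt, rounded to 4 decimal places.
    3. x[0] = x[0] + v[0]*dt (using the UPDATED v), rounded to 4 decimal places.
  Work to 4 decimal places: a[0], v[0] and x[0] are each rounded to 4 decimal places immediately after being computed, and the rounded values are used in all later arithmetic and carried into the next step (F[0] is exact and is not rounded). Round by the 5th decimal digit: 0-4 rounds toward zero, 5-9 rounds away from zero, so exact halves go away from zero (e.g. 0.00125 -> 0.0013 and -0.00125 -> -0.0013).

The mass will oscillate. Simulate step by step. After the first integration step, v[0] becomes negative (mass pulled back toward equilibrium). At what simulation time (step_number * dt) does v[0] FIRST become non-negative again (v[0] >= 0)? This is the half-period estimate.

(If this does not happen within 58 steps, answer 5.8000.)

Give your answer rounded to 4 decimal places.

Step 0: x=[8.9000] v=[0.0000]
Step 1: x=[8.8547] v=[-0.4533]
Step 2: x=[8.7653] v=[-0.8938]
Step 3: x=[8.6344] v=[-1.3090]
Step 4: x=[8.4657] v=[-1.6871]
Step 5: x=[8.2640] v=[-2.0174]
Step 6: x=[8.0350] v=[-2.2905]
Step 7: x=[7.7851] v=[-2.4988]
Step 8: x=[7.5215] v=[-2.6363]
Step 9: x=[7.2516] v=[-2.6991]
Step 10: x=[6.9831] v=[-2.6854]
Step 11: x=[6.7235] v=[-2.5956]
Step 12: x=[6.4803] v=[-2.4323]
Step 13: x=[6.2603] v=[-2.2001]
Step 14: x=[6.0698] v=[-1.9055]
Step 15: x=[5.9141] v=[-1.5569]
Step 16: x=[5.7977] v=[-1.1642]
Step 17: x=[5.7238] v=[-0.7386]
Step 18: x=[5.6946] v=[-0.2920]
Step 19: x=[5.7109] v=[0.1629]
First v>=0 after going negative at step 19, time=1.9000

Answer: 1.9000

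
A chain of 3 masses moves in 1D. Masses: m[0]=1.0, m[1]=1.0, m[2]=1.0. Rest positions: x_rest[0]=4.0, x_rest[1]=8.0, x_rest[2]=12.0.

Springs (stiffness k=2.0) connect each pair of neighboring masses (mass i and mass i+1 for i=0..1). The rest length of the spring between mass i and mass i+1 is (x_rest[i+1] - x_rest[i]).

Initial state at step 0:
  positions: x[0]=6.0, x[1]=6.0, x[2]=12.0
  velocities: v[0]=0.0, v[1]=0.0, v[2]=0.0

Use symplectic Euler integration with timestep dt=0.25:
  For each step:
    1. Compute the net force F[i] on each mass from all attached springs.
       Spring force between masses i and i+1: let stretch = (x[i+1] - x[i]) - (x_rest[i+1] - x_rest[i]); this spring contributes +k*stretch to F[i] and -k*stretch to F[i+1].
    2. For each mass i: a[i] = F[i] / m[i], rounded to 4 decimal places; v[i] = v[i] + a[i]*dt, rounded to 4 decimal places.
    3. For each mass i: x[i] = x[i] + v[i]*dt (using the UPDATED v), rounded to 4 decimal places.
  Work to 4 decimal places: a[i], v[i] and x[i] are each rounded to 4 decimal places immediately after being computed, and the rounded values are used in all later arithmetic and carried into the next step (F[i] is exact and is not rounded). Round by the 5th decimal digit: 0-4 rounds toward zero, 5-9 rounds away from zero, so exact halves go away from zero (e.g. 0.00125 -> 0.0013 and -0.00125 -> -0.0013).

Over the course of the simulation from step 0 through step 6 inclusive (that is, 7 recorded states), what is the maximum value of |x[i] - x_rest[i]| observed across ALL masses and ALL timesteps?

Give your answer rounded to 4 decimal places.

Answer: 2.0184

Derivation:
Step 0: x=[6.0000 6.0000 12.0000] v=[0.0000 0.0000 0.0000]
Step 1: x=[5.5000 6.7500 11.7500] v=[-2.0000 3.0000 -1.0000]
Step 2: x=[4.6563 7.9688 11.3750] v=[-3.3750 4.8750 -1.5000]
Step 3: x=[3.7266 9.1993 11.0742] v=[-3.7188 4.9219 -1.2031]
Step 4: x=[2.9810 9.9801 11.0391] v=[-2.9825 3.1230 -0.1406]
Step 5: x=[2.6103 10.0184 11.3716] v=[-1.4830 0.1530 1.3299]
Step 6: x=[2.6656 9.2998 12.0349] v=[0.2211 -2.8745 2.6533]
Max displacement = 2.0184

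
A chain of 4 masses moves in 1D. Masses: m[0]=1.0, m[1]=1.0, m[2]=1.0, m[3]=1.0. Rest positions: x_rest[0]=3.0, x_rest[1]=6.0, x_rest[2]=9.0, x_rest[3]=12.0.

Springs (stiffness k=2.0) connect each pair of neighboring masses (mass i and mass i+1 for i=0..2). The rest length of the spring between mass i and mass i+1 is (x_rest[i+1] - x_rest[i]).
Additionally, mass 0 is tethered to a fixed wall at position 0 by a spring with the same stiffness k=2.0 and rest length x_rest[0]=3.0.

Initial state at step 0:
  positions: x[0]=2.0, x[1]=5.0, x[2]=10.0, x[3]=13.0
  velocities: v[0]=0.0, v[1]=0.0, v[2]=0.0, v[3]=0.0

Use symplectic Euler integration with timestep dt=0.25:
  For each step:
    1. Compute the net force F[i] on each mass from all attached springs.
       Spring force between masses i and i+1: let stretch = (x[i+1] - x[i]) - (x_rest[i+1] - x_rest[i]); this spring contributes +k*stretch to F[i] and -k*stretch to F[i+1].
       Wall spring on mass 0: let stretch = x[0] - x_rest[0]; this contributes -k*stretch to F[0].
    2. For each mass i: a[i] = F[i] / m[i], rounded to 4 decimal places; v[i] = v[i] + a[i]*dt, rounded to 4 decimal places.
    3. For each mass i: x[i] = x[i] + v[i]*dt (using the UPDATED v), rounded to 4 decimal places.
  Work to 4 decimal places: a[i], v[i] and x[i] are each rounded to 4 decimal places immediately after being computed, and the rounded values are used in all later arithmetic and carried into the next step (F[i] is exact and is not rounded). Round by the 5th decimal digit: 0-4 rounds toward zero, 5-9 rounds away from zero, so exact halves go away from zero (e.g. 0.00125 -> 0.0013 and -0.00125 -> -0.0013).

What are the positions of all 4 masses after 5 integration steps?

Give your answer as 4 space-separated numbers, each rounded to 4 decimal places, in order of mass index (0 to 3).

Step 0: x=[2.0000 5.0000 10.0000 13.0000] v=[0.0000 0.0000 0.0000 0.0000]
Step 1: x=[2.1250 5.2500 9.7500 13.0000] v=[0.5000 1.0000 -1.0000 0.0000]
Step 2: x=[2.3750 5.6719 9.3438 12.9688] v=[1.0000 1.6875 -1.6250 -0.1250]
Step 3: x=[2.7403 6.1407 8.9317 12.8594] v=[1.4610 1.8750 -1.6485 -0.4375]
Step 4: x=[3.1881 6.5333 8.6617 12.6341] v=[1.7911 1.5703 -1.0802 -0.9014]
Step 5: x=[3.6555 6.7738 8.6222 12.2872] v=[1.8697 0.9619 -0.1582 -1.3876]

Answer: 3.6555 6.7738 8.6222 12.2872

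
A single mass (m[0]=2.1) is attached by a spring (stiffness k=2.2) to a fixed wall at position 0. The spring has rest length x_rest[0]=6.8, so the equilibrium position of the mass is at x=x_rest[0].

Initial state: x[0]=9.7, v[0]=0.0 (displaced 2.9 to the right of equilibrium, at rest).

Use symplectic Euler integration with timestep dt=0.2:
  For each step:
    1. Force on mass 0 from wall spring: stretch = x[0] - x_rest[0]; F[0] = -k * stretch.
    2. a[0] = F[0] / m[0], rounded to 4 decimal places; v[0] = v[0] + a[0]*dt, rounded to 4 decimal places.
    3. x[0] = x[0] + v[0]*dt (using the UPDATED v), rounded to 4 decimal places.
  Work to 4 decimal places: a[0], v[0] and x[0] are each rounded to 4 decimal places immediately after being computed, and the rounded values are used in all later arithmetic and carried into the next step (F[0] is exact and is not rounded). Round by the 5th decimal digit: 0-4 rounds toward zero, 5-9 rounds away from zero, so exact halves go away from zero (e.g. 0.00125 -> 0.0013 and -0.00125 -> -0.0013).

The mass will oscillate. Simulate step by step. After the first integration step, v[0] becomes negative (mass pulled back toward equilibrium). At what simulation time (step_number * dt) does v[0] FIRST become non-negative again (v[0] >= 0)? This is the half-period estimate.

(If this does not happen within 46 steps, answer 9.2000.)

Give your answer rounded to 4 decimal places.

Answer: 3.2000

Derivation:
Step 0: x=[9.7000] v=[0.0000]
Step 1: x=[9.5785] v=[-0.6076]
Step 2: x=[9.3405] v=[-1.1898]
Step 3: x=[8.9961] v=[-1.7221]
Step 4: x=[8.5597] v=[-2.1822]
Step 5: x=[8.0495] v=[-2.5509]
Step 6: x=[7.4870] v=[-2.8127]
Step 7: x=[6.8957] v=[-2.9566]
Step 8: x=[6.3004] v=[-2.9767]
Step 9: x=[5.7260] v=[-2.8720]
Step 10: x=[5.1966] v=[-2.6470]
Step 11: x=[4.7344] v=[-2.3110]
Step 12: x=[4.3588] v=[-1.8782]
Step 13: x=[4.0855] v=[-1.3667]
Step 14: x=[3.9259] v=[-0.7979]
Step 15: x=[3.8868] v=[-0.1957]
Step 16: x=[3.9697] v=[0.4147]
First v>=0 after going negative at step 16, time=3.2000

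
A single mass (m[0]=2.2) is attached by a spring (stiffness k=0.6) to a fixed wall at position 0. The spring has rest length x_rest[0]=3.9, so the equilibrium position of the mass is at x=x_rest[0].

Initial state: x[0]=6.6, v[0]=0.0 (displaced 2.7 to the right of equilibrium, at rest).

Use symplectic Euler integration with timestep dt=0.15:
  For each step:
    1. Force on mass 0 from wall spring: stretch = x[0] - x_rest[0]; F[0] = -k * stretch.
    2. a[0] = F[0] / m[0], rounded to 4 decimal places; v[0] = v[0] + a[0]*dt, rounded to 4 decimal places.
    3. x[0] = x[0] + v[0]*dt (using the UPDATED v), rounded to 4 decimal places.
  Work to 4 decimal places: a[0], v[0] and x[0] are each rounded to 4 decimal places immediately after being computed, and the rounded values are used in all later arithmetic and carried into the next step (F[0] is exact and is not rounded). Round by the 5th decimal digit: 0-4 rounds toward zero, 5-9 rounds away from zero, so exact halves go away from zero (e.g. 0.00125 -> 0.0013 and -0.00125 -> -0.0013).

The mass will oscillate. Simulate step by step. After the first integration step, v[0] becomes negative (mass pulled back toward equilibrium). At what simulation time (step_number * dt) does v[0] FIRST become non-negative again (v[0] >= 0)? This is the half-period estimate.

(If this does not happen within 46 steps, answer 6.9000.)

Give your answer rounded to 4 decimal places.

Step 0: x=[6.6000] v=[0.0000]
Step 1: x=[6.5834] v=[-0.1105]
Step 2: x=[6.5504] v=[-0.2203]
Step 3: x=[6.5011] v=[-0.3287]
Step 4: x=[6.4358] v=[-0.4351]
Step 5: x=[6.3550] v=[-0.5388]
Step 6: x=[6.2591] v=[-0.6392]
Step 7: x=[6.1487] v=[-0.7357]
Step 8: x=[6.0245] v=[-0.8277]
Step 9: x=[5.8873] v=[-0.9146]
Step 10: x=[5.7379] v=[-0.9959]
Step 11: x=[5.5772] v=[-1.0711]
Step 12: x=[5.4062] v=[-1.1397]
Step 13: x=[5.2260] v=[-1.2013]
Step 14: x=[5.0377] v=[-1.2555]
Step 15: x=[4.8424] v=[-1.3020]
Step 16: x=[4.6413] v=[-1.3406]
Step 17: x=[4.4357] v=[-1.3709]
Step 18: x=[4.2268] v=[-1.3928]
Step 19: x=[4.0159] v=[-1.4062]
Step 20: x=[3.8043] v=[-1.4109]
Step 21: x=[3.5933] v=[-1.4070]
Step 22: x=[3.3841] v=[-1.3945]
Step 23: x=[3.1781] v=[-1.3734]
Step 24: x=[2.9765] v=[-1.3439]
Step 25: x=[2.7806] v=[-1.3061]
Step 26: x=[2.5916] v=[-1.2603]
Step 27: x=[2.4106] v=[-1.2068]
Step 28: x=[2.2387] v=[-1.1459]
Step 29: x=[2.0770] v=[-1.0779]
Step 30: x=[1.9265] v=[-1.0033]
Step 31: x=[1.7881] v=[-0.9226]
Step 32: x=[1.6627] v=[-0.8362]
Step 33: x=[1.5510] v=[-0.7447]
Step 34: x=[1.4537] v=[-0.6486]
Step 35: x=[1.3714] v=[-0.5485]
Step 36: x=[1.3046] v=[-0.4451]
Step 37: x=[1.2538] v=[-0.3389]
Step 38: x=[1.2192] v=[-0.2306]
Step 39: x=[1.2011] v=[-0.1209]
Step 40: x=[1.1995] v=[-0.0105]
Step 41: x=[1.2145] v=[0.1000]
First v>=0 after going negative at step 41, time=6.1500

Answer: 6.1500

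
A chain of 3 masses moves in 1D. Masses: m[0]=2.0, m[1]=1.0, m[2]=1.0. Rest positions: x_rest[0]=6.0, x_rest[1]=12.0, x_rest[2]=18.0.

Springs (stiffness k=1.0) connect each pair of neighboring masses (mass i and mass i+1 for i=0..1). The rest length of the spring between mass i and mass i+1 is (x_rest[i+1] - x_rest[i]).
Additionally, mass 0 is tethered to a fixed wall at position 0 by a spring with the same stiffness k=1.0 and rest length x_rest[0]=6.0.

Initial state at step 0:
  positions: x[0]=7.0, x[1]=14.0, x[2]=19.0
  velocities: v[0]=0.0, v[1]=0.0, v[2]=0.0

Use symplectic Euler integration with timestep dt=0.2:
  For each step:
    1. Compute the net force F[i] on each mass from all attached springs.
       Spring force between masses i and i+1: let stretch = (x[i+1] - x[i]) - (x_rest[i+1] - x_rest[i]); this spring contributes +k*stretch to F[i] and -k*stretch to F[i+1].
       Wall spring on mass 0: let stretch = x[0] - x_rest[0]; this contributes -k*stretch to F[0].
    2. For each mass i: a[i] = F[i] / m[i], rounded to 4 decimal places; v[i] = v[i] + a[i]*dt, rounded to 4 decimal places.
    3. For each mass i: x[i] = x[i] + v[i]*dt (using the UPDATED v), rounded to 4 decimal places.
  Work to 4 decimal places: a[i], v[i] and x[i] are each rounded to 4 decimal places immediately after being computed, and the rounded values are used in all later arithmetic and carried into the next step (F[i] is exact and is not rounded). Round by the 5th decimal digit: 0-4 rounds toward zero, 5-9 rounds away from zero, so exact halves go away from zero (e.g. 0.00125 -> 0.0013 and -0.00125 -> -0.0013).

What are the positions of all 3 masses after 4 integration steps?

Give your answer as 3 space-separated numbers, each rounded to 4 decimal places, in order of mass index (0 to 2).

Answer: 6.9775 13.3138 19.3315

Derivation:
Step 0: x=[7.0000 14.0000 19.0000] v=[0.0000 0.0000 0.0000]
Step 1: x=[7.0000 13.9200 19.0400] v=[0.0000 -0.4000 0.2000]
Step 2: x=[6.9984 13.7680 19.1152] v=[-0.0080 -0.7600 0.3760]
Step 3: x=[6.9922 13.5591 19.2165] v=[-0.0309 -1.0445 0.5066]
Step 4: x=[6.9775 13.3138 19.3315] v=[-0.0734 -1.2264 0.5751]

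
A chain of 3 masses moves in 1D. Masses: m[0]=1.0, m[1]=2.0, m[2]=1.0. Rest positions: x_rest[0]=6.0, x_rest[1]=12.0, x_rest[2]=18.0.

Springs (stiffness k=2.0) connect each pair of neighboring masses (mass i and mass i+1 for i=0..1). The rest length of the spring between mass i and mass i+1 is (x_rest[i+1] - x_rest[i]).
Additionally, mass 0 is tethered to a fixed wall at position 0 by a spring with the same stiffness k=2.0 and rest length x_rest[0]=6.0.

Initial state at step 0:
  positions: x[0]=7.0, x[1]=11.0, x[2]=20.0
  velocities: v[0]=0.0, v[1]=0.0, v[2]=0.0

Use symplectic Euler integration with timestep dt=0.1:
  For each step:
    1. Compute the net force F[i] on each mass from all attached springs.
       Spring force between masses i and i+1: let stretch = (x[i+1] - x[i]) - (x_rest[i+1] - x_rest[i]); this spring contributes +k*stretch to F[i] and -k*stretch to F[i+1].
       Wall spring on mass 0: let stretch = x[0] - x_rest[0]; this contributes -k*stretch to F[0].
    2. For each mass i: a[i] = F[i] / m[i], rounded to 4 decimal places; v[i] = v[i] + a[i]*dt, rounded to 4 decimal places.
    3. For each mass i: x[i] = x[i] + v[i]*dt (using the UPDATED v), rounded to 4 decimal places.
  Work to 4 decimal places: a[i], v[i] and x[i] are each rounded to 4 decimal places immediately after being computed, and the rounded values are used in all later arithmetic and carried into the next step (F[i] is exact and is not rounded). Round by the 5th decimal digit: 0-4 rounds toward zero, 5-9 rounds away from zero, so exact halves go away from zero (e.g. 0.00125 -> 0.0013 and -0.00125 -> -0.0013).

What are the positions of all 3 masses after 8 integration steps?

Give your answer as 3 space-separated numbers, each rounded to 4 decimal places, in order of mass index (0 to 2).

Step 0: x=[7.0000 11.0000 20.0000] v=[0.0000 0.0000 0.0000]
Step 1: x=[6.9400 11.0500 19.9400] v=[-0.6000 0.5000 -0.6000]
Step 2: x=[6.8234 11.1478 19.8222] v=[-1.1660 0.9780 -1.1780]
Step 3: x=[6.6568 11.2891 19.6509] v=[-1.6658 1.4130 -1.7129]
Step 4: x=[6.4497 11.4677 19.4324] v=[-2.0707 1.7860 -2.1853]
Step 5: x=[6.2140 11.6758 19.1746] v=[-2.3570 2.0807 -2.5782]
Step 6: x=[5.9633 11.9042 18.8868] v=[-2.5074 2.2844 -2.8780]
Step 7: x=[5.7121 12.1431 18.5794] v=[-2.5119 2.3886 -3.0745]
Step 8: x=[5.4753 12.3820 18.2632] v=[-2.3681 2.3891 -3.1618]

Answer: 5.4753 12.3820 18.2632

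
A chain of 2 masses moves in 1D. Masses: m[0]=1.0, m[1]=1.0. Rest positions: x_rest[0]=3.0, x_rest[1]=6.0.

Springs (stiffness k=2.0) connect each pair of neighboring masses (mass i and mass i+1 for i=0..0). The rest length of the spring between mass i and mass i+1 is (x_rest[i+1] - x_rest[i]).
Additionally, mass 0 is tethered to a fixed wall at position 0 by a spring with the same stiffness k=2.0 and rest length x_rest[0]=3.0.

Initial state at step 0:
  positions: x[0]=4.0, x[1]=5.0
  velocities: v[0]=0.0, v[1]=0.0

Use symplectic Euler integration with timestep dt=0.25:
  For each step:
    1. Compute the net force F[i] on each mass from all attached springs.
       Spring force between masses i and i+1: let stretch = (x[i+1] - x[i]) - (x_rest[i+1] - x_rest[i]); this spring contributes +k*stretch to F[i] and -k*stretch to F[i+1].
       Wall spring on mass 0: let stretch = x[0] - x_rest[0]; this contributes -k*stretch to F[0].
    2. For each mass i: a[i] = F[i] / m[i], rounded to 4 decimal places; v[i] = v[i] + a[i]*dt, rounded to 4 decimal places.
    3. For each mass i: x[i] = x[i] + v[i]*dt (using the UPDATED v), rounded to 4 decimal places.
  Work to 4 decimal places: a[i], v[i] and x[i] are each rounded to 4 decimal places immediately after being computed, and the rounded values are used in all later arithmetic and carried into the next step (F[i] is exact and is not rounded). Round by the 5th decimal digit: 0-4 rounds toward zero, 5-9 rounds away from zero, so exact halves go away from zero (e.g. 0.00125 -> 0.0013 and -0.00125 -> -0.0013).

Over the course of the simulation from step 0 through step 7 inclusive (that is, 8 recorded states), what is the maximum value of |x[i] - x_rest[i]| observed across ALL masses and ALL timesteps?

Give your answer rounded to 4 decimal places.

Answer: 1.2820

Derivation:
Step 0: x=[4.0000 5.0000] v=[0.0000 0.0000]
Step 1: x=[3.6250 5.2500] v=[-1.5000 1.0000]
Step 2: x=[3.0000 5.6719] v=[-2.5000 1.6875]
Step 3: x=[2.3340 6.1348] v=[-2.6641 1.8516]
Step 4: x=[1.8513 6.4976] v=[-1.9307 1.4512]
Step 5: x=[1.7180 6.6546] v=[-0.5332 0.6281]
Step 6: x=[1.9870 6.5696] v=[1.0761 -0.3402]
Step 7: x=[2.5805 6.2867] v=[2.3739 -1.1315]
Max displacement = 1.2820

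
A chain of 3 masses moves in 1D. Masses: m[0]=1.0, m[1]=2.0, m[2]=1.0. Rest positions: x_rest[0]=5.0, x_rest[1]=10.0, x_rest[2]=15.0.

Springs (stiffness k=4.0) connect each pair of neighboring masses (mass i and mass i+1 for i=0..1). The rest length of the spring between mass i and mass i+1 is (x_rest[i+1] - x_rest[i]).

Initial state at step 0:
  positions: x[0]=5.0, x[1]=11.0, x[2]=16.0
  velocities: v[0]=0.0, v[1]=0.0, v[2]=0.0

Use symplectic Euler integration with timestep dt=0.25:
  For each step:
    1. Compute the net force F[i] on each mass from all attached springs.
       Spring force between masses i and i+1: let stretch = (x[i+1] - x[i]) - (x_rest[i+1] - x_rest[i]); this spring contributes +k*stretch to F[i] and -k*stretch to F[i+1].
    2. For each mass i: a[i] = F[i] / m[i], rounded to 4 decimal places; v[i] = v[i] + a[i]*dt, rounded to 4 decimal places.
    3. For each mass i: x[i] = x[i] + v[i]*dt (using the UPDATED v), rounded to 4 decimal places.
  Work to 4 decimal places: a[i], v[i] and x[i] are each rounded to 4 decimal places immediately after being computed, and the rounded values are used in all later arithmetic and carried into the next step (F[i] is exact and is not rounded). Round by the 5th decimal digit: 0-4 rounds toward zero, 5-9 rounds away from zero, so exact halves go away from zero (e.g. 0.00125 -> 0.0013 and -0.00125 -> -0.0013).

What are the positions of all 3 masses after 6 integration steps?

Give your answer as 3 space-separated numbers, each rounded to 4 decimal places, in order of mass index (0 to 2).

Answer: 6.2651 10.7462 15.2428

Derivation:
Step 0: x=[5.0000 11.0000 16.0000] v=[0.0000 0.0000 0.0000]
Step 1: x=[5.2500 10.8750 16.0000] v=[1.0000 -0.5000 0.0000]
Step 2: x=[5.6563 10.6875 15.9688] v=[1.6250 -0.7500 -0.1250]
Step 3: x=[6.0704 10.5313 15.8672] v=[1.6562 -0.6250 -0.4063]
Step 4: x=[6.3497 10.4844 15.6817] v=[1.1171 -0.1875 -0.7422]
Step 5: x=[6.4127 10.5704 15.4468] v=[0.2518 0.3438 -0.9395]
Step 6: x=[6.2651 10.7462 15.2428] v=[-0.5905 0.7032 -0.8159]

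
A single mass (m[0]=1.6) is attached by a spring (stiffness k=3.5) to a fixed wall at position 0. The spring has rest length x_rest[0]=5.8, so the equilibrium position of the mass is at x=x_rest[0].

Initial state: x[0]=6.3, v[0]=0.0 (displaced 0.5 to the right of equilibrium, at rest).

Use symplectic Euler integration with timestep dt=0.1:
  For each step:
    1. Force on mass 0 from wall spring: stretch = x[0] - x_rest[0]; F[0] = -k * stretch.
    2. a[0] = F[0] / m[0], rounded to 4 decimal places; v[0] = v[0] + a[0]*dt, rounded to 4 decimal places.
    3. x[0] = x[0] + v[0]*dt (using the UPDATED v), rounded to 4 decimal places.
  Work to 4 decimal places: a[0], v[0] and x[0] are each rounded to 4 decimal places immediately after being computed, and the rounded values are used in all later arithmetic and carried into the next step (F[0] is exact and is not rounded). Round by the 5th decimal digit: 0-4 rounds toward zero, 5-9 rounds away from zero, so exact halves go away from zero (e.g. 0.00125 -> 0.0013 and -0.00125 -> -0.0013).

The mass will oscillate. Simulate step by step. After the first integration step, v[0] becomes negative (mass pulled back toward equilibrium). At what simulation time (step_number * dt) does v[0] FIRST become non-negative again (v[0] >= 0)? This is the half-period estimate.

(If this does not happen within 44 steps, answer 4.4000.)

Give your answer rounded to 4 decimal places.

Answer: 2.2000

Derivation:
Step 0: x=[6.3000] v=[0.0000]
Step 1: x=[6.2891] v=[-0.1094]
Step 2: x=[6.2675] v=[-0.2164]
Step 3: x=[6.2356] v=[-0.3187]
Step 4: x=[6.1942] v=[-0.4140]
Step 5: x=[6.1442] v=[-0.5002]
Step 6: x=[6.0867] v=[-0.5755]
Step 7: x=[6.0229] v=[-0.6382]
Step 8: x=[5.9542] v=[-0.6870]
Step 9: x=[5.8821] v=[-0.7207]
Step 10: x=[5.8082] v=[-0.7387]
Step 11: x=[5.7342] v=[-0.7405]
Step 12: x=[5.6616] v=[-0.7261]
Step 13: x=[5.5920] v=[-0.6958]
Step 14: x=[5.5270] v=[-0.6503]
Step 15: x=[5.4679] v=[-0.5906]
Step 16: x=[5.4161] v=[-0.5180]
Step 17: x=[5.3727] v=[-0.4340]
Step 18: x=[5.3387] v=[-0.3405]
Step 19: x=[5.3147] v=[-0.2396]
Step 20: x=[5.3014] v=[-0.1334]
Step 21: x=[5.2990] v=[-0.0243]
Step 22: x=[5.3075] v=[0.0853]
First v>=0 after going negative at step 22, time=2.2000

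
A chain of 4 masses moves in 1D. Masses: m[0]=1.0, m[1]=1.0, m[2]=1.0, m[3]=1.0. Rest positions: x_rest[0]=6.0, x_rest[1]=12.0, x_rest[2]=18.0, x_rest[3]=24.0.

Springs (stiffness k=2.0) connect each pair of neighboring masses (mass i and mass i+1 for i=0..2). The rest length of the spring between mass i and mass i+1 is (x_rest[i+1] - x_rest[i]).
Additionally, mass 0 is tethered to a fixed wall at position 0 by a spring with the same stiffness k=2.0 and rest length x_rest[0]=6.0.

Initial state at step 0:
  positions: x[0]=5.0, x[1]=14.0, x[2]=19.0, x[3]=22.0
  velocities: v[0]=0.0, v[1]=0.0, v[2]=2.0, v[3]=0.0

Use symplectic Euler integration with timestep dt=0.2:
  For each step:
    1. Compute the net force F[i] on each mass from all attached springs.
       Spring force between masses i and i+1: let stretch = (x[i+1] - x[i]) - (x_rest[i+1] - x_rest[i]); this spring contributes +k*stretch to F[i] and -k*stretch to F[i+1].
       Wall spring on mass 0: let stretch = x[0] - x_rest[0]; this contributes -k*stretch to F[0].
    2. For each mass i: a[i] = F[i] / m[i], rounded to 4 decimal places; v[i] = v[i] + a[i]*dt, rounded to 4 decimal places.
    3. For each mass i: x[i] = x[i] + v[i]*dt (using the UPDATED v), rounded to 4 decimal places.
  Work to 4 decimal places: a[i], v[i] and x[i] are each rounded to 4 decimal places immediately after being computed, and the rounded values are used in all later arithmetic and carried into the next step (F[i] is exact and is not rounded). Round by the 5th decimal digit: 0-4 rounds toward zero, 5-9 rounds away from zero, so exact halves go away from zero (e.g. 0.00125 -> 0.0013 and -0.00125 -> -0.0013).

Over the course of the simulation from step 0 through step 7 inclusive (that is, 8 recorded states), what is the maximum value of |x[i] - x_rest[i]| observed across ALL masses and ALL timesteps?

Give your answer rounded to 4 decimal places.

Answer: 2.5073

Derivation:
Step 0: x=[5.0000 14.0000 19.0000 22.0000] v=[0.0000 0.0000 2.0000 0.0000]
Step 1: x=[5.3200 13.6800 19.2400 22.2400] v=[1.6000 -1.6000 1.2000 1.2000]
Step 2: x=[5.8832 13.1360 19.2752 22.7200] v=[2.8160 -2.7200 0.1760 2.4000]
Step 3: x=[6.5560 12.5029 19.0948 23.4044] v=[3.3638 -3.1654 -0.9018 3.4221]
Step 4: x=[7.1800 11.9214 18.7319 24.2241] v=[3.1202 -2.9074 -1.8147 4.0983]
Step 5: x=[7.6090 11.5054 18.2635 25.0844] v=[2.1448 -2.0798 -2.3420 4.3014]
Step 6: x=[7.7410 11.3184 17.8001 25.8790] v=[0.6598 -0.9351 -2.3169 3.9730]
Step 7: x=[7.5399 11.3637 17.4645 26.5073] v=[-1.0056 0.2266 -1.6780 3.1414]
Max displacement = 2.5073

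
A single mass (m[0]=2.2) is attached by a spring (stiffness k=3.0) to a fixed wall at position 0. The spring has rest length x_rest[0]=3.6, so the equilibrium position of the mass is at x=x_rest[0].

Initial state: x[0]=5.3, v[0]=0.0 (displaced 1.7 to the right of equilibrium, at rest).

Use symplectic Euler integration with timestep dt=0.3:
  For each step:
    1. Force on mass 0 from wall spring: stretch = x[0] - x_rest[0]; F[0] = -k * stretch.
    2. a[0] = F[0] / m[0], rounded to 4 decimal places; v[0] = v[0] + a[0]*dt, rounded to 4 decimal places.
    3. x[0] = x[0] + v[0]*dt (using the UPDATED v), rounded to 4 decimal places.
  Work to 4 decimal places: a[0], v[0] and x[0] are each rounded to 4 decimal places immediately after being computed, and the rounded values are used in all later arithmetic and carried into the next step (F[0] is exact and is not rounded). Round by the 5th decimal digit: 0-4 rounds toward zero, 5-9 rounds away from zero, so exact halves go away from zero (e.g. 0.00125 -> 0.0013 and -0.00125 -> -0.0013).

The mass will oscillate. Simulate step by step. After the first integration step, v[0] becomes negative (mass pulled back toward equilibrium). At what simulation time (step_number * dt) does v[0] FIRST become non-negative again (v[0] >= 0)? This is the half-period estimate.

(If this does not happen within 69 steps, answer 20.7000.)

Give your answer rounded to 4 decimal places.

Step 0: x=[5.3000] v=[0.0000]
Step 1: x=[5.0914] v=[-0.6955]
Step 2: x=[4.6997] v=[-1.3056]
Step 3: x=[4.1731] v=[-1.7555]
Step 4: x=[3.5761] v=[-1.9900]
Step 5: x=[2.9820] v=[-1.9802]
Step 6: x=[2.4638] v=[-1.7274]
Step 7: x=[2.0850] v=[-1.2626]
Step 8: x=[1.8922] v=[-0.6428]
Step 9: x=[1.9089] v=[0.0558]
First v>=0 after going negative at step 9, time=2.7000

Answer: 2.7000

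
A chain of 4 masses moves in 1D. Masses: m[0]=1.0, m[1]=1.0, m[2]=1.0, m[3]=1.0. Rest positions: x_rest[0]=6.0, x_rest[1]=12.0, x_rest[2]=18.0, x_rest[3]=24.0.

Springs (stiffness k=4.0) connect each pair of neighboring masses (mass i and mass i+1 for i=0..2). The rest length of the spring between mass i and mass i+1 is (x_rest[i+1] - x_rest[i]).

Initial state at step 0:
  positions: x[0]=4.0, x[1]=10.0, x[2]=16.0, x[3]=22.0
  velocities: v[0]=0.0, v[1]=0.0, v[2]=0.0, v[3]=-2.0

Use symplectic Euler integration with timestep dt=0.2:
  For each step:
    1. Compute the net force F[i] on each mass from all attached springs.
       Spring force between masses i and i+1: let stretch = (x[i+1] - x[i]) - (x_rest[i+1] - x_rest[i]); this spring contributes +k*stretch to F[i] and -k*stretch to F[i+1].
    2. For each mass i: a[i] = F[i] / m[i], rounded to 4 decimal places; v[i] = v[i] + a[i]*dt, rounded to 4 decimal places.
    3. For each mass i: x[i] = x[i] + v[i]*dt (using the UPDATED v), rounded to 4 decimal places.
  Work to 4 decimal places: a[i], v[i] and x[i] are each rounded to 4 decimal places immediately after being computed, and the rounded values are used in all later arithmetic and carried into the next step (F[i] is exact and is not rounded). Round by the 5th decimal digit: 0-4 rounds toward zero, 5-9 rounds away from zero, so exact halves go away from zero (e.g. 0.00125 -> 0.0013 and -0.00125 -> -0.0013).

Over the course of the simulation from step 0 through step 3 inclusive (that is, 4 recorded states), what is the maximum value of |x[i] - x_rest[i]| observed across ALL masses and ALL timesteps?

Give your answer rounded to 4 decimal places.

Step 0: x=[4.0000 10.0000 16.0000 22.0000] v=[0.0000 0.0000 0.0000 -2.0000]
Step 1: x=[4.0000 10.0000 16.0000 21.6000] v=[0.0000 0.0000 0.0000 -2.0000]
Step 2: x=[4.0000 10.0000 15.9360 21.2640] v=[0.0000 0.0000 -0.3200 -1.6800]
Step 3: x=[4.0000 9.9898 15.7747 21.0355] v=[0.0000 -0.0512 -0.8064 -1.1424]
Max displacement = 2.9645

Answer: 2.9645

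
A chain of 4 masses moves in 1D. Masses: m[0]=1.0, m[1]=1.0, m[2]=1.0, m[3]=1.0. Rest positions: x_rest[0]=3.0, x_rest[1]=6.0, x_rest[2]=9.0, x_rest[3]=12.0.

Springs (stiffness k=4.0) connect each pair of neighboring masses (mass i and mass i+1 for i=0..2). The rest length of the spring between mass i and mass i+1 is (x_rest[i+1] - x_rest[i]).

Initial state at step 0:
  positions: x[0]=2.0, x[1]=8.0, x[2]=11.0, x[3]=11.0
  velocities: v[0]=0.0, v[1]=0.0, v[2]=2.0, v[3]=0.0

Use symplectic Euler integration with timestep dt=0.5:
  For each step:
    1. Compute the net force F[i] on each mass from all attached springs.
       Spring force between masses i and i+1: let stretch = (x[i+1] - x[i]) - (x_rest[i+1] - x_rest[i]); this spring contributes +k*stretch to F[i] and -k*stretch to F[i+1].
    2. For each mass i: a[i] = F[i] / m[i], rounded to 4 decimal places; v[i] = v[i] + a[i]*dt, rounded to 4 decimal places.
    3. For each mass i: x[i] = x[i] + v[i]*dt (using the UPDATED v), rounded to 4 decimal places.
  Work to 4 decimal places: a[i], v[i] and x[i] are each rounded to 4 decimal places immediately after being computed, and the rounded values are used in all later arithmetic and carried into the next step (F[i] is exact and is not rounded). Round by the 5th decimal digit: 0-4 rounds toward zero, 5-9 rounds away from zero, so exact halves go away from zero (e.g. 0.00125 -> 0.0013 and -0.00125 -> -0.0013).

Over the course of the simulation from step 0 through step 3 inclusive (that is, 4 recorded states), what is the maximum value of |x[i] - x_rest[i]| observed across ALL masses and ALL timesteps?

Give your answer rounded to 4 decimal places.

Step 0: x=[2.0000 8.0000 11.0000 11.0000] v=[0.0000 0.0000 2.0000 0.0000]
Step 1: x=[5.0000 5.0000 9.0000 14.0000] v=[6.0000 -6.0000 -4.0000 6.0000]
Step 2: x=[5.0000 6.0000 8.0000 15.0000] v=[0.0000 2.0000 -2.0000 2.0000]
Step 3: x=[3.0000 8.0000 12.0000 12.0000] v=[-4.0000 4.0000 8.0000 -6.0000]
Max displacement = 3.0000

Answer: 3.0000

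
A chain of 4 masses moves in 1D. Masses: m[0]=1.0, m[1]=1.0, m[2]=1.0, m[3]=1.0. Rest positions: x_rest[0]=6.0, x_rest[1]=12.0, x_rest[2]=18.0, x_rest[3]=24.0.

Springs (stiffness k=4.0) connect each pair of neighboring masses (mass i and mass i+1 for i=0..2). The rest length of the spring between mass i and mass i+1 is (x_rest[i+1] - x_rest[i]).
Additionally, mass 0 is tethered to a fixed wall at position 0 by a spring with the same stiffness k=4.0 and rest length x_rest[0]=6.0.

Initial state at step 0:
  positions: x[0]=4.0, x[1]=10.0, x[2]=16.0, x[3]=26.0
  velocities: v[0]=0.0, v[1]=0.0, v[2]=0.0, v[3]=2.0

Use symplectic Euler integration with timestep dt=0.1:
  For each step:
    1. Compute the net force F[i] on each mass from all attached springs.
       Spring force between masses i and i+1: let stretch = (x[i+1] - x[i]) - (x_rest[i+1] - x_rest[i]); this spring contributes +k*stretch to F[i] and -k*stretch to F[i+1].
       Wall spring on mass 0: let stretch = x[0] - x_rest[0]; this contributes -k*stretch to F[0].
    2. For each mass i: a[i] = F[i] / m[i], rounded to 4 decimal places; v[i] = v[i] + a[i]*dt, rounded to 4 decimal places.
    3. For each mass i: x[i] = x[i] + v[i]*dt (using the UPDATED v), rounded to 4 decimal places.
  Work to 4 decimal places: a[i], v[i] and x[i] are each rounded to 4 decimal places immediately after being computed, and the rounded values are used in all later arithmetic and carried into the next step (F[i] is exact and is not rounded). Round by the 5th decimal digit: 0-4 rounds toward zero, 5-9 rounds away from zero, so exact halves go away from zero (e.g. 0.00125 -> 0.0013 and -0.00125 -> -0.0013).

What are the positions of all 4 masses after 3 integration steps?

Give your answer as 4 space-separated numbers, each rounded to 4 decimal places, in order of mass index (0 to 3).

Answer: 4.4489 10.0465 16.8975 25.6714

Derivation:
Step 0: x=[4.0000 10.0000 16.0000 26.0000] v=[0.0000 0.0000 0.0000 2.0000]
Step 1: x=[4.0800 10.0000 16.1600 26.0400] v=[0.8000 0.0000 1.6000 0.4000]
Step 2: x=[4.2336 10.0096 16.4688 25.9248] v=[1.5360 0.0960 3.0880 -1.1520]
Step 3: x=[4.4489 10.0465 16.8975 25.6714] v=[2.1530 0.3693 4.2867 -2.5344]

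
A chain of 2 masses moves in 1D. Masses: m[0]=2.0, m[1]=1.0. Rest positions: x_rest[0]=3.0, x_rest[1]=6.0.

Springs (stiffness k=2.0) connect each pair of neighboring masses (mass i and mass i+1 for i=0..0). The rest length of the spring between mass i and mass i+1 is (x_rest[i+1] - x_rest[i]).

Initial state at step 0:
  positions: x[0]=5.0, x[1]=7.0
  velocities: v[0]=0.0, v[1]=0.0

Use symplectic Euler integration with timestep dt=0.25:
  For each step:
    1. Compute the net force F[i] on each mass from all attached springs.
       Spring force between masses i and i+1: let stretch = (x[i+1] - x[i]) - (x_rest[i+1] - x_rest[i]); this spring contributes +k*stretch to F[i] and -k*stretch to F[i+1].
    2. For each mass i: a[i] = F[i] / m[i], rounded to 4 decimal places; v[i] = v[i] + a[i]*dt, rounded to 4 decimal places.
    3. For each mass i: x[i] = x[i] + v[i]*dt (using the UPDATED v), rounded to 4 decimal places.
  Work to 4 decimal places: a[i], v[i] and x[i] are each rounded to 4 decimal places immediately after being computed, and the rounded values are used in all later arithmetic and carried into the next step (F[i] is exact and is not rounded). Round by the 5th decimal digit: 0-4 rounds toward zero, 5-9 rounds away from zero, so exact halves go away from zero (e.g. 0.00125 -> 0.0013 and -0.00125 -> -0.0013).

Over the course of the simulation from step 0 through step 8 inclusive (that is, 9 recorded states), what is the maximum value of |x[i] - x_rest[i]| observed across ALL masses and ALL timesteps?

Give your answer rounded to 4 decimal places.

Step 0: x=[5.0000 7.0000] v=[0.0000 0.0000]
Step 1: x=[4.9375 7.1250] v=[-0.2500 0.5000]
Step 2: x=[4.8242 7.3516] v=[-0.4531 0.9063]
Step 3: x=[4.6814 7.6373] v=[-0.5713 1.1426]
Step 4: x=[4.5358 7.9285] v=[-0.5823 1.1647]
Step 5: x=[4.4148 8.1706] v=[-0.4841 0.9684]
Step 6: x=[4.3410 8.3182] v=[-0.2952 0.5905]
Step 7: x=[4.3283 8.3437] v=[-0.0509 0.1019]
Step 8: x=[4.3791 8.2423] v=[0.2030 -0.4058]
Max displacement = 2.3437

Answer: 2.3437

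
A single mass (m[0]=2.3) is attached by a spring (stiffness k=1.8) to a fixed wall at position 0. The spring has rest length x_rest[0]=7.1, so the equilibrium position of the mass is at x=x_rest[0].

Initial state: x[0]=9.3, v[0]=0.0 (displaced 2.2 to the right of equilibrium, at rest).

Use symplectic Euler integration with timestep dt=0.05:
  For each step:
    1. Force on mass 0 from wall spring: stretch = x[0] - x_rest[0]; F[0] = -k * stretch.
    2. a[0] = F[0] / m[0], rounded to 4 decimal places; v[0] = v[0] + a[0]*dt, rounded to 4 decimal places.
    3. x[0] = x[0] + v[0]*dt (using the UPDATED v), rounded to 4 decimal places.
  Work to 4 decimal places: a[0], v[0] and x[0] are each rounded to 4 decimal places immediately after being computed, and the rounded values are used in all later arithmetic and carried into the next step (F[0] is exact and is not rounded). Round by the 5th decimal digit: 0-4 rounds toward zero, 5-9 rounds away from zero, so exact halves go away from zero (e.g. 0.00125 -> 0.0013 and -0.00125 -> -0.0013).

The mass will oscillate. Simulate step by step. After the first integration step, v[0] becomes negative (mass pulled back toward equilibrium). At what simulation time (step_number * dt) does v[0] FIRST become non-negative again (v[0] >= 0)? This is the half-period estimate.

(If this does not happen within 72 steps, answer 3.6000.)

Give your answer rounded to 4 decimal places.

Step 0: x=[9.3000] v=[0.0000]
Step 1: x=[9.2957] v=[-0.0861]
Step 2: x=[9.2871] v=[-0.1720]
Step 3: x=[9.2742] v=[-0.2576]
Step 4: x=[9.2571] v=[-0.3427]
Step 5: x=[9.2357] v=[-0.4271]
Step 6: x=[9.2102] v=[-0.5107]
Step 7: x=[9.1805] v=[-0.5933]
Step 8: x=[9.1468] v=[-0.6747]
Step 9: x=[9.1091] v=[-0.7548]
Step 10: x=[9.0674] v=[-0.8334]
Step 11: x=[9.0219] v=[-0.9104]
Step 12: x=[8.9726] v=[-0.9856]
Step 13: x=[8.9197] v=[-1.0589]
Step 14: x=[8.8632] v=[-1.1301]
Step 15: x=[8.8032] v=[-1.1991]
Step 16: x=[8.7399] v=[-1.2657]
Step 17: x=[8.6734] v=[-1.3299]
Step 18: x=[8.6038] v=[-1.3915]
Step 19: x=[8.5313] v=[-1.4503]
Step 20: x=[8.4560] v=[-1.5063]
Step 21: x=[8.3780] v=[-1.5594]
Step 22: x=[8.2975] v=[-1.6094]
Step 23: x=[8.2147] v=[-1.6563]
Step 24: x=[8.1297] v=[-1.6999]
Step 25: x=[8.0427] v=[-1.7402]
Step 26: x=[7.9538] v=[-1.7771]
Step 27: x=[7.8633] v=[-1.8105]
Step 28: x=[7.7713] v=[-1.8404]
Step 29: x=[7.6780] v=[-1.8667]
Step 30: x=[7.5835] v=[-1.8893]
Step 31: x=[7.4881] v=[-1.9082]
Step 32: x=[7.3919] v=[-1.9234]
Step 33: x=[7.2952] v=[-1.9348]
Step 34: x=[7.1981] v=[-1.9424]
Step 35: x=[7.1008] v=[-1.9462]
Step 36: x=[7.0035] v=[-1.9462]
Step 37: x=[6.9064] v=[-1.9424]
Step 38: x=[6.8097] v=[-1.9348]
Step 39: x=[6.7135] v=[-1.9234]
Step 40: x=[6.6181] v=[-1.9083]
Step 41: x=[6.5236] v=[-1.8894]
Step 42: x=[6.4303] v=[-1.8668]
Step 43: x=[6.3383] v=[-1.8406]
Step 44: x=[6.2478] v=[-1.8108]
Step 45: x=[6.1589] v=[-1.7775]
Step 46: x=[6.0719] v=[-1.7407]
Step 47: x=[5.9869] v=[-1.7005]
Step 48: x=[5.9041] v=[-1.6569]
Step 49: x=[5.8236] v=[-1.6101]
Step 50: x=[5.7456] v=[-1.5602]
Step 51: x=[5.6702] v=[-1.5072]
Step 52: x=[5.5976] v=[-1.4513]
Step 53: x=[5.5280] v=[-1.3925]
Step 54: x=[5.4615] v=[-1.3310]
Step 55: x=[5.3982] v=[-1.2669]
Step 56: x=[5.3382] v=[-1.2003]
Step 57: x=[5.2816] v=[-1.1314]
Step 58: x=[5.2286] v=[-1.0602]
Step 59: x=[5.1793] v=[-0.9870]
Step 60: x=[5.1337] v=[-0.9118]
Step 61: x=[5.0920] v=[-0.8349]
Step 62: x=[5.0542] v=[-0.7563]
Step 63: x=[5.0204] v=[-0.6762]
Step 64: x=[4.9907] v=[-0.5948]
Step 65: x=[4.9651] v=[-0.5123]
Step 66: x=[4.9437] v=[-0.4288]
Step 67: x=[4.9265] v=[-0.3444]
Step 68: x=[4.9135] v=[-0.2594]
Step 69: x=[4.9048] v=[-0.1738]
Step 70: x=[4.9004] v=[-0.0879]
Step 71: x=[4.9003] v=[-0.0018]
Step 72: x=[4.9045] v=[0.0843]
First v>=0 after going negative at step 72, time=3.6000

Answer: 3.6000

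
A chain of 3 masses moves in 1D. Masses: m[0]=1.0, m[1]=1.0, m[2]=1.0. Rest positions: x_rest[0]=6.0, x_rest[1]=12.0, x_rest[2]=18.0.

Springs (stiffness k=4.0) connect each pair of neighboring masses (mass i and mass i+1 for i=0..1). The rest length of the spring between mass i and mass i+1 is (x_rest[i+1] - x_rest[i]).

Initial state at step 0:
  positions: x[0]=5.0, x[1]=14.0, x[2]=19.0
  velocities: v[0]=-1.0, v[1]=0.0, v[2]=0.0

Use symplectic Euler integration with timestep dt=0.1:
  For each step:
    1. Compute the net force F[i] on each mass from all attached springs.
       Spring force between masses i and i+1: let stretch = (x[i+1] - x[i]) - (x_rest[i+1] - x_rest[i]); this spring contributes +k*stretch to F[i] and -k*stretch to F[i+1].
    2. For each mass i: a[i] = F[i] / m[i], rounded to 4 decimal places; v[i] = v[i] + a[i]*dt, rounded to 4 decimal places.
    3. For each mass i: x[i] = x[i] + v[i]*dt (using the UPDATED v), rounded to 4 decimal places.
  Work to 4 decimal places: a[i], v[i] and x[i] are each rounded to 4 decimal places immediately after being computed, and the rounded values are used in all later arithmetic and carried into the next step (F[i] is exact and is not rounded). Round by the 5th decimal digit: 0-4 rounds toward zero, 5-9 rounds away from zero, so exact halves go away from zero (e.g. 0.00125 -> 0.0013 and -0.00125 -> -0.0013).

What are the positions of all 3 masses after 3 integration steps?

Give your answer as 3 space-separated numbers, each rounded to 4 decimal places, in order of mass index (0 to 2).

Answer: 5.3809 13.1182 19.2009

Derivation:
Step 0: x=[5.0000 14.0000 19.0000] v=[-1.0000 0.0000 0.0000]
Step 1: x=[5.0200 13.8400 19.0400] v=[0.2000 -1.6000 0.4000]
Step 2: x=[5.1528 13.5352 19.1120] v=[1.3280 -3.0480 0.7200]
Step 3: x=[5.3809 13.1182 19.2009] v=[2.2810 -4.1702 0.8893]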